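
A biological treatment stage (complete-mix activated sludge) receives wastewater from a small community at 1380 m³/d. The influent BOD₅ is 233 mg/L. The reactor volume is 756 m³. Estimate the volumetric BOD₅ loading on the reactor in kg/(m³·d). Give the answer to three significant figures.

Applied BOD₅ load per unit volume = Q·S₀/V = (1380 × 233/1000)/756.0 = 0.4253 kg BOD₅·m⁻³·d⁻¹.

L_v ≈ 0.425 kg BOD₅/(m³·d)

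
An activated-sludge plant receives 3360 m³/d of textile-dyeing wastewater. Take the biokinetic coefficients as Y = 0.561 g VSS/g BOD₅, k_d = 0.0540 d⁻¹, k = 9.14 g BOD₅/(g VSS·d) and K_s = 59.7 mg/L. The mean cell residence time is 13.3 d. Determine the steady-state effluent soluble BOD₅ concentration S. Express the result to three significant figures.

S ≈ 1.54 mg/L

For a completely mixed reactor with recycle the Lawrence–McCarty relation gives S = K_s·(1 + k_d·θ_c) / [θ_c·(Y·k − k_d) − 1] = 59.7 × (1 + 0.0540 × 13.3) / [13.3 × (0.561 × 9.14 − 0.0540) − 1] = 102.6 / 66.48 = 1.543 mg/L.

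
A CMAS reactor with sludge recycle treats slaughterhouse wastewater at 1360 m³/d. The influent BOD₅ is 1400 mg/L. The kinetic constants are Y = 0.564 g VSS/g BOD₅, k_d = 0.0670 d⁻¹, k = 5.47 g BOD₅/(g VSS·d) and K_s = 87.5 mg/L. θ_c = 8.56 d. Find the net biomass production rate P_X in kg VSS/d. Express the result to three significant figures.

P_X ≈ 680 kg VSS/d

From the Monod/SRT balance for a CMAS, S = K_s·(1+k_d θ_c)/[θ_c·(Y k − k_d) − 1] = 87.5 × (1 + 0.0670 × 8.56) / [8.56 × (0.564 × 5.47 − 0.0670) − 1] = 137.7 / 24.83 = 5.544 mg/L.
Correct the yield for decay: Y_obs = Y/(1 + k_d θ_c) = 0.564 / (1 + 0.0670 × 8.56) = 0.564 / 1.574 = 0.3584.
Substrate removed = Q·(S₀ − S) = 1360 m³/d × (1400 − 5.54) g/m³ = 1.9×10^6 g/d = 1896 kg/d.
P_X = Y_obs · Q(S₀ − S) = 0.3584 × 1896 = 679.8 kg VSS/d.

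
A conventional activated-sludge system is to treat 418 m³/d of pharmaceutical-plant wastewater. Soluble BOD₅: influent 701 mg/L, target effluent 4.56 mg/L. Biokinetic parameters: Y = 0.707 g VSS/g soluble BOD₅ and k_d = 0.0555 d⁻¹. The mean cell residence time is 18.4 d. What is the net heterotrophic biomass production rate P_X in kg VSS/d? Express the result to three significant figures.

P_X ≈ 102 kg VSS/d

Y_obs = Y / (1 + k_d θ_c) = 0.707 / (1 + 0.0555 × 18.4) = 0.707 / 2.021 = 0.3498.
Q·(S₀ − S) = 418 × (701 − 4.56) × 10⁻³ = 291.1 kg/d removed.
Biomass produced: P_X = Y_obs·Q·ΔS = 0.3498 × 291.1 ≈ 101.8 kg VSS/d.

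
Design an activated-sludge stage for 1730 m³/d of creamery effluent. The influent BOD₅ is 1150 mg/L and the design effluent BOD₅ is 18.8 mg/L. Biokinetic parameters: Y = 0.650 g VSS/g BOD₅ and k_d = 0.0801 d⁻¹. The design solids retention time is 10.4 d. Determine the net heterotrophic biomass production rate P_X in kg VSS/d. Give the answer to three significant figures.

Correct the yield for decay: Y_obs = Y/(1 + k_d θ_c) = 0.650 / (1 + 0.0801 × 10.4) = 0.650 / 1.833 = 0.3546.
Q·(S₀ − S) = 1730 × (1150 − 18.8) × 10⁻³ = 1957 kg/d removed.
Net biomass production P_X = Y_obs × Q·(S₀ − S) = 0.3546 × 1957 = 693.9 kg VSS/d.

P_X ≈ 694 kg VSS/d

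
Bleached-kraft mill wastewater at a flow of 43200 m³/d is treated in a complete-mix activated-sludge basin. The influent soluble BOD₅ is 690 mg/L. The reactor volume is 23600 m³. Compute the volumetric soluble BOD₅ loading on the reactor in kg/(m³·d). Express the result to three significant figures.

Volumetric loading L_v = Q·S₀ / V = 43200 × 690 g/m³ / 23600 m³ = 1263 g/(m³·d) = 1.263 kg soluble BOD₅/(m³·d).

L_v ≈ 1.26 kg soluble BOD₅/(m³·d)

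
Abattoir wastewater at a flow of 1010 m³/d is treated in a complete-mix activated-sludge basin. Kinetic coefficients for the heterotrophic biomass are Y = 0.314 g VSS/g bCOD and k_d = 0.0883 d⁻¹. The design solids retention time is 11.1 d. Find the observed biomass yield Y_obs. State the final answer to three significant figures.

Observed yield with endogenous decay: Y_obs = Y / (1 + k_d·θ_c) = 0.314 / (1 + 0.0883 × 11.1) = 0.314 / 1.980 = 0.1586 g VSS/g bCOD.

Y_obs ≈ 0.159 g VSS/g bCOD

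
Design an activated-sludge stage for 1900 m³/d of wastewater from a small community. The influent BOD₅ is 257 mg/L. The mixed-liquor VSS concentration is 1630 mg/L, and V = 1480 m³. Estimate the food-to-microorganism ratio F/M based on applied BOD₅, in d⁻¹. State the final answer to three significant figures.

F/M = applied load / biomass = Q·S₀/(V·X) = 1900 × 257 / (1480 × 1630) = 0.2024 d⁻¹.

F/M ≈ 0.202 d⁻¹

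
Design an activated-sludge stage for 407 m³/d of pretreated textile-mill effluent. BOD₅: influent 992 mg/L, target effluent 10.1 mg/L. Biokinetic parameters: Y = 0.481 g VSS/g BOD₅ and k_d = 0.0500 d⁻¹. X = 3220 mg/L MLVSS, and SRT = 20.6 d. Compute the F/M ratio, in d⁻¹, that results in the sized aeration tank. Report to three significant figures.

F/M ≈ 0.207 d⁻¹

Steady-state biomass mass balance: V·X·(1 + k_d·θ_c) = Y·Q·(S₀ − S)·θ_c, so V = 0.481 × 407 × (992 − 10.1) × 20.6 / [3220 × (1 + 0.0500 × 20.6)] = 3.96×10^6 / 6537 = 605.8 m³.
Food-to-microorganism ratio F/M = Q S₀ / (V X) = 407 × 992 / (605.8 × 3220) = 0.2070 d⁻¹.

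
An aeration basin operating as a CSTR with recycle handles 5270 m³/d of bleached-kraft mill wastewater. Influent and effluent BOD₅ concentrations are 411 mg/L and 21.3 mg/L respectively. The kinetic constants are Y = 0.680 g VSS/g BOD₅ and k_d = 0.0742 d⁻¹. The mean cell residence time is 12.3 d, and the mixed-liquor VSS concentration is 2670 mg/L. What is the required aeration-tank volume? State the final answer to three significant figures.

From the SRT design equation V = Y Q (S₀−S) θ_c / [X (1 + k_d θ_c)] = 0.680 × 5270 × (411 − 21.3) × 12.3 / [2670 × (1 + 0.0742 × 12.3)] = 1.72×10^7 / 5107 = 3364 m³.

V ≈ 3360 m³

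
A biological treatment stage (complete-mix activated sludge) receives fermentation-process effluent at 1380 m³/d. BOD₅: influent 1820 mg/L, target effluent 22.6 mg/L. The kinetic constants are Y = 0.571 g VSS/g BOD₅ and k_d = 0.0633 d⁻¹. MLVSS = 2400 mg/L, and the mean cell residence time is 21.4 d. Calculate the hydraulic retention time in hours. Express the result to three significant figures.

τ ≈ 93.3 h

Rearranging the biomass balance for a CMAS with decay, V = Y·Q·ΔS·θ_c / [X·(1+k_d θ_c)] = 0.571 × 1380 × (1820 − 22.6) × 21.4 / [2400 × (1 + 0.0633 × 21.4)] = 3.03×10^7 / 5651 = 5363 m³.
τ = V/Q = 5363/1380 = 3.887 d, or 93.28 h.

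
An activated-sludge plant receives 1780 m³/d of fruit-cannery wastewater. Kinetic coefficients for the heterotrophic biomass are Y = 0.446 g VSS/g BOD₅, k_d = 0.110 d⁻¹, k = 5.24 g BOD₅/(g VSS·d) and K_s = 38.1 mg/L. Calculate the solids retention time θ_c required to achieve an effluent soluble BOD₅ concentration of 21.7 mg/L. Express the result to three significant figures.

From 1/θ_c = Y·k·S/(K_s + S) − k_d: Y·k·S/(K_s+S) = 0.446 × 5.24 × 21.7 / (38.1 + 21.7) = 0.8481 d⁻¹.
1/θ_c = 0.8481 − 0.110 = 0.7381 d⁻¹, so θ_c = 1.355 d.

θ_c ≈ 1.35 d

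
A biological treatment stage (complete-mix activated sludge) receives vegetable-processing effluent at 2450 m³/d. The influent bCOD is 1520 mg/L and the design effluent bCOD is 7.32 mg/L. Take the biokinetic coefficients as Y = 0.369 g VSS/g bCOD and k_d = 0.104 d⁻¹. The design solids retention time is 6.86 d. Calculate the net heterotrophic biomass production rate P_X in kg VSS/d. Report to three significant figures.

Correct the yield for decay: Y_obs = Y/(1 + k_d θ_c) = 0.369 / (1 + 0.104 × 6.86) = 0.369 / 1.713 = 0.2154.
ΔS = 1520 − 7.32 = 1513 mg/L, so the substrate removal rate is 2450 × 1513/1000 = 3706 kg bCOD/d.
P_X = Y_obs · Q(S₀ − S) = 0.2154 × 3706 = 798.1 kg VSS/d.

P_X ≈ 798 kg VSS/d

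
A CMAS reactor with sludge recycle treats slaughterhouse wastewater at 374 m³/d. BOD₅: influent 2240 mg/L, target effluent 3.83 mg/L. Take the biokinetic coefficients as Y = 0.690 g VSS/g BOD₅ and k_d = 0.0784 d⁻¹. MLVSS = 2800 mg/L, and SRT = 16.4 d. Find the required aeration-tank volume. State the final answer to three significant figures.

Steady-state biomass mass balance: V·X·(1 + k_d·θ_c) = Y·Q·(S₀ − S)·θ_c, so V = 0.690 × 374 × (2240 − 3.83) × 16.4 / [2800 × (1 + 0.0784 × 16.4)] = 9.46×10^6 / 6400 = 1479 m³.

V ≈ 1480 m³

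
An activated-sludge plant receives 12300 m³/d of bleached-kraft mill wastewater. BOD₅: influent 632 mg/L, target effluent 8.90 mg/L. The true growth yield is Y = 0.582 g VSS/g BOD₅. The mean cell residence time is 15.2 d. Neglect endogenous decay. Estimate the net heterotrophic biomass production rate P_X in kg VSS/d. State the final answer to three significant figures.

P_X ≈ 4460 kg VSS/d

With endogenous decay neglected, the observed yield equals the true yield: Y_obs = Y = 0.582 g VSS/g BOD₅.
ΔS = 632 − 8.90 = 623.1 mg/L, so the substrate removal rate is 12300 × 623.1/1000 = 7664 kg BOD₅/d.
Biomass produced: P_X = Y_obs·Q·ΔS = 0.5820 × 7664 ≈ 4461 kg VSS/d.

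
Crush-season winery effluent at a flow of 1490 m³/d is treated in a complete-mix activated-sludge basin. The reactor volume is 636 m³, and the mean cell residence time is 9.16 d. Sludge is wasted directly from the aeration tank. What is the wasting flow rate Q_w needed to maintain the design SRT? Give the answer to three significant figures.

Q_w ≈ 69.4 m³/d

Wasting from the aeration tank: Q_w = V / θ_c = 636.0 / 9.16 = 69.43 m³/d.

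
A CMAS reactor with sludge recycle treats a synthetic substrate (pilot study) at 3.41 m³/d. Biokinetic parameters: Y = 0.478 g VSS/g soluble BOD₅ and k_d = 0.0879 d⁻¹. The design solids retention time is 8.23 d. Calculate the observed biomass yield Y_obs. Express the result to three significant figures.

Observed yield with endogenous decay: Y_obs = Y / (1 + k_d·θ_c) = 0.478 / (1 + 0.0879 × 8.23) = 0.478 / 1.723 = 0.2774 g VSS/g soluble BOD₅.

Y_obs ≈ 0.277 g VSS/g soluble BOD₅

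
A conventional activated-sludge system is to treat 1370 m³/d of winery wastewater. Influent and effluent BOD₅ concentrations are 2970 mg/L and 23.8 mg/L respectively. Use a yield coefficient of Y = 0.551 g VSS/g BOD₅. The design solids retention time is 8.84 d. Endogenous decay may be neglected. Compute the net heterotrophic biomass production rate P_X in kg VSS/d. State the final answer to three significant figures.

Since k_d ≈ 0, Y_obs = Y = 0.551 g VSS/g BOD₅.
Q·(S₀ − S) = 1370 × (2970 − 23.8) × 10⁻³ = 4036 kg/d removed.
Biomass produced: P_X = Y_obs·Q·ΔS = 0.5510 × 4036 ≈ 2224 kg VSS/d.

P_X ≈ 2220 kg VSS/d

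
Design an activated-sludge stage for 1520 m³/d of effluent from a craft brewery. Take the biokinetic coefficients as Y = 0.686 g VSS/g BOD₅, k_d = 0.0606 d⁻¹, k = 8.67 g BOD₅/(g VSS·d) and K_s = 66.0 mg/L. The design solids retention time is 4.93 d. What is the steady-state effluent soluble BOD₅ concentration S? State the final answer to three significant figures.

Effluent substrate depends only on kinetics and SRT: S = K_s(1 + k_d θ_c) / [θ_c(Yk − k_d) − 1] = 66.0 × (1 + 0.0606 × 4.93) / [4.93 × (0.686 × 8.67 − 0.0606) − 1] = 85.72 / 28.02 = 3.059 mg/L.

S ≈ 3.06 mg/L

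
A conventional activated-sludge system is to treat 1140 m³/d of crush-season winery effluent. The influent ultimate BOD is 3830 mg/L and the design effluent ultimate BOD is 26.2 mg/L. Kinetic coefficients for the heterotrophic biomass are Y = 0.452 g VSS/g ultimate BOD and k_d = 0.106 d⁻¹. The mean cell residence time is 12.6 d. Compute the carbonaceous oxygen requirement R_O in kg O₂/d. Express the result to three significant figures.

R_O ≈ 3140 kg O₂/d

Correct the yield for decay: Y_obs = Y/(1 + k_d θ_c) = 0.452 / (1 + 0.106 × 12.6) = 0.452 / 2.336 = 0.1935.
Q·(S₀ − S) = 1140 × (3830 − 26.2) × 10⁻³ = 4336 kg/d removed.
Biomass synthesised: P_X = Y_obs × 4336 = 839.2 kg VSS/d.
R_O = Q·ΔS − 1.42 P_X = 4336 − 1192 = 3145 kg O₂/d.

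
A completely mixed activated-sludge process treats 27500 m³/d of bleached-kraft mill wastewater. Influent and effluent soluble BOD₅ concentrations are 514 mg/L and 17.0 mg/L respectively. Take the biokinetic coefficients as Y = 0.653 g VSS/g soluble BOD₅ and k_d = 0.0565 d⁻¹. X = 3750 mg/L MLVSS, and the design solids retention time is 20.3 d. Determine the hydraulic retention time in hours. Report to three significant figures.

Rearranging the biomass balance for a CMAS with decay, V = Y·Q·ΔS·θ_c / [X·(1+k_d θ_c)] = 0.653 × 27500 × (514 − 17.0) × 20.3 / [3750 × (1 + 0.0565 × 20.3)] = 1.81×10^8 / 8051 = 22503 m³.
Hydraulic retention time τ = V/Q = 22503 / 27500 = 0.8183 d = 19.64 h.

τ ≈ 19.6 h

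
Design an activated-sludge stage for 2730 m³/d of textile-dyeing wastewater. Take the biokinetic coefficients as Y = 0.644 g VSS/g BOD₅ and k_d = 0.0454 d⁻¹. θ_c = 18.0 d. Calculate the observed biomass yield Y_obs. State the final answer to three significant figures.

Correct the yield for decay: Y_obs = Y/(1 + k_d θ_c) = 0.644 / (1 + 0.0454 × 18.0) = 0.644 / 1.817 = 0.3544.

Y_obs ≈ 0.354 g VSS/g BOD₅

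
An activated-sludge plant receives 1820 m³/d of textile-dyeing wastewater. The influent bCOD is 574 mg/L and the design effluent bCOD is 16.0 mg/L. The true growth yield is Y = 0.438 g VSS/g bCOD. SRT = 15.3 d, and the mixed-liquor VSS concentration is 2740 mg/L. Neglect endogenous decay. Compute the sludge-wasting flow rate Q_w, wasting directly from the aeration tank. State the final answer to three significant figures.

Q_w ≈ 162 m³/d

Biomass mass balance (decay neglected): V·X = Y·Q·(S₀ − S)·θ_c, so V = 0.438 × 1820 × (574 − 16.0) × 15.3 / 2740 = 2484 m³.
For wasting at MLVSS concentration, Q_w = V/θ_c = 2484/15.3 = 162.3 m³/d.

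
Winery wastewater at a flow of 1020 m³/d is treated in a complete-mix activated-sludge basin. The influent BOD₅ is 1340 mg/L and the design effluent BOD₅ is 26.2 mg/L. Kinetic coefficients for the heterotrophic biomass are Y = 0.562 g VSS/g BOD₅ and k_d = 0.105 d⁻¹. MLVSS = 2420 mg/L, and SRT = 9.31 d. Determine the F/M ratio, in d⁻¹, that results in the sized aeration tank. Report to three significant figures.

Steady-state biomass mass balance: V·X·(1 + k_d·θ_c) = Y·Q·(S₀ − S)·θ_c, so V = 0.562 × 1020 × (1340 − 26.2) × 9.31 / [2420 × (1 + 0.105 × 9.31)] = 7.01×10^6 / 4786 = 1465 m³.
F/M = applied load / biomass = Q·S₀/(V·X) = 1020 × 1340 / (1465 × 2420) = 0.3855 d⁻¹.

F/M ≈ 0.385 d⁻¹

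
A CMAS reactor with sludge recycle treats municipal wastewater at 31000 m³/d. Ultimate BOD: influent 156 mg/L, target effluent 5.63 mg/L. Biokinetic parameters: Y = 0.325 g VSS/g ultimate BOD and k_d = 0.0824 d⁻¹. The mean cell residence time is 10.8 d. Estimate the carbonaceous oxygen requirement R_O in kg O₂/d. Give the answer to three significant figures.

The observed yield is Y_obs = Y/(1 + k_d·θ_c) = 0.325 / (1 + 0.0824 × 10.8) = 0.325 / 1.890 = 0.1720 g VSS per g ultimate BOD removed.
Q·(S₀ − S) = 31000 × (156 − 5.63) × 10⁻³ = 4661 kg/d removed.
Net sludge production P_X = 0.1720 × 4661 = 801.6 kg VSS/d.
R_O = Q·(S₀ − S) − 1.42·P_X = 4661 − 1.42 × 801.6 = 3523 kg O₂/d.

R_O ≈ 3520 kg O₂/d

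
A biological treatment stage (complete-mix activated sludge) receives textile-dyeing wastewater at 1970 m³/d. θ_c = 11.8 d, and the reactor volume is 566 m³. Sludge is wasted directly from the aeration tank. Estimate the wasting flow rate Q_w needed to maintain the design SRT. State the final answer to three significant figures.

With mixed-liquor wasting, θ_c = V/Q_w, so Q_w = V/θ_c = 566.0/11.8 = 47.97 m³/d.

Q_w ≈ 48.0 m³/d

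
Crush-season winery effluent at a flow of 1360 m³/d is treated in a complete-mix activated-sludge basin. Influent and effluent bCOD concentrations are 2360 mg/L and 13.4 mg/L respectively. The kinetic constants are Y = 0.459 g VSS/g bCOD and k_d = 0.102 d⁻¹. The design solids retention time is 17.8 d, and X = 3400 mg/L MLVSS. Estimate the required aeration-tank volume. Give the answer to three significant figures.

From the SRT design equation V = Y Q (S₀−S) θ_c / [X (1 + k_d θ_c)] = 0.459 × 1360 × (2360 − 13.4) × 17.8 / [3400 × (1 + 0.102 × 17.8)] = 2.61×10^7 / 9573 = 2724 m³.

V ≈ 2720 m³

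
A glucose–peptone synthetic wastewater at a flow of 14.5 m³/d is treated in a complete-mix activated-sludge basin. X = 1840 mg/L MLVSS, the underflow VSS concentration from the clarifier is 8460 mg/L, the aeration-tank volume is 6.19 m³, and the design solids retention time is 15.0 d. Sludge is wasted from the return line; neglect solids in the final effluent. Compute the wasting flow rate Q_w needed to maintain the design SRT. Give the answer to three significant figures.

Wasting from the return line (neglecting effluent solids): Q_w = V·X / (θ_c·X_r) = 6.190 × 1840 / (15.0 × 8460) = 0.08975 m³/d.

Q_w ≈ 0.0898 m³/d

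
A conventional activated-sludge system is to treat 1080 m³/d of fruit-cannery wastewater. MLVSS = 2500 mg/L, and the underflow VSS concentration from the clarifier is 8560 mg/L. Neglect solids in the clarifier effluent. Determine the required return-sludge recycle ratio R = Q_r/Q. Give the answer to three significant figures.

Mass balance around the secondary clarifier (neglecting effluent solids): R = X / (X_r − X) = 2500 / (8560 − 2500) = 0.4125.

R ≈ 0.413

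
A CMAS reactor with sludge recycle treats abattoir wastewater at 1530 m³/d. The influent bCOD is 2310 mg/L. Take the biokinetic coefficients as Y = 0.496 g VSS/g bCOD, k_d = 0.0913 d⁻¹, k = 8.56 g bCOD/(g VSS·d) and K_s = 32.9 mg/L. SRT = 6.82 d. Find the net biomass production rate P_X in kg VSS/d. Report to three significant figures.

From the Monod/SRT balance for a CMAS, S = K_s·(1+k_d θ_c)/[θ_c·(Y k − k_d) − 1] = 32.9 × (1 + 0.0913 × 6.82) / [6.82 × (0.496 × 8.56 − 0.0913) − 1] = 53.39 / 27.33 = 1.953 mg/L.
Observed yield with endogenous decay: Y_obs = Y / (1 + k_d·θ_c) = 0.496 / (1 + 0.0913 × 6.82) = 0.496 / 1.623 = 0.3057 g VSS/g bCOD.
Mass of bCOD removed per day: Q(S₀ − S) = 1530 × 2308 g/m³ = 3531 kg/d.
P_X = Y_obs · Q(S₀ − S) = 0.3057 × 3531 = 1079 kg VSS/d.

P_X ≈ 1080 kg VSS/d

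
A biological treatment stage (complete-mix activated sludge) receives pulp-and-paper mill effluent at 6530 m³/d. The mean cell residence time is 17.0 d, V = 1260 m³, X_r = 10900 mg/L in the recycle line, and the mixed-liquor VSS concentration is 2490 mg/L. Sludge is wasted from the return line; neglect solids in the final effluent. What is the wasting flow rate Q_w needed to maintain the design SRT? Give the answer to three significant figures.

Q_w ≈ 16.9 m³/d

Wasting from the return line (neglecting effluent solids): Q_w = V·X / (θ_c·X_r) = 1260 × 2490 / (17.0 × 10900) = 16.93 m³/d.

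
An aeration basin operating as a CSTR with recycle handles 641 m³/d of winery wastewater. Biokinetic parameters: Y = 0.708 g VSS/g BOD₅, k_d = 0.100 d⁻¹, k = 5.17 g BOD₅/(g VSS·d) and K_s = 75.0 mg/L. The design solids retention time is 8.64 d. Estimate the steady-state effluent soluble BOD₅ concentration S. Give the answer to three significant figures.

For a completely mixed reactor with recycle the Lawrence–McCarty relation gives S = K_s·(1 + k_d·θ_c) / [θ_c·(Y·k − k_d) − 1] = 75.0 × (1 + 0.100 × 8.64) / [8.64 × (0.708 × 5.17 − 0.100) − 1] = 139.8 / 29.76 = 4.697 mg/L.

S ≈ 4.70 mg/L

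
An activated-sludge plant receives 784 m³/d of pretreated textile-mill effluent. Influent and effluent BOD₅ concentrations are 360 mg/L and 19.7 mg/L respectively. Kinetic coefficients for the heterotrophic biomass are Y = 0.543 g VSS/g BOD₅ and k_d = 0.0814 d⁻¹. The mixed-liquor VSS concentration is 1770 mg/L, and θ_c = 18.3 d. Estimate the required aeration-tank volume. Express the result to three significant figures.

V ≈ 602 m³

From the SRT design equation V = Y Q (S₀−S) θ_c / [X (1 + k_d θ_c)] = 0.543 × 784 × (360 − 19.7) × 18.3 / [1770 × (1 + 0.0814 × 18.3)] = 2.65×10^6 / 4407 = 601.6 m³.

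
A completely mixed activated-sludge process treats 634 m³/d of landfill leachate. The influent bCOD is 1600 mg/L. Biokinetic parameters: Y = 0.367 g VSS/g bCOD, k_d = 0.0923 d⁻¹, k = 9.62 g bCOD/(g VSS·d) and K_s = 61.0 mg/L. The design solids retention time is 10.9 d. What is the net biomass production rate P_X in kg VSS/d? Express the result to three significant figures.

For a completely mixed reactor with recycle the Lawrence–McCarty relation gives S = K_s·(1 + k_d·θ_c) / [θ_c·(Y·k − k_d) − 1] = 61.0 × (1 + 0.0923 × 10.9) / [10.9 × (0.367 × 9.62 − 0.0923) − 1] = 122.4 / 36.48 = 3.355 mg/L.
The observed yield is Y_obs = Y/(1 + k_d·θ_c) = 0.367 / (1 + 0.0923 × 10.9) = 0.367 / 2.006 = 0.1829 g VSS per g bCOD removed.
Mass of bCOD removed per day: Q(S₀ − S) = 634 × 1597 g/m³ = 1012 kg/d.
Biomass produced: P_X = Y_obs·Q·ΔS = 0.1829 × 1012 ≈ 185.2 kg VSS/d.

P_X ≈ 185 kg VSS/d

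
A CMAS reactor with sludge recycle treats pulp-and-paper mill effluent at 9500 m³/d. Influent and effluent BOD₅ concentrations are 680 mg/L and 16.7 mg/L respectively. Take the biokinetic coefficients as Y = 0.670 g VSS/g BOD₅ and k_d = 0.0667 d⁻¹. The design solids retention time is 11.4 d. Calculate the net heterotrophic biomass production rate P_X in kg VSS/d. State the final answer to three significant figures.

P_X ≈ 2400 kg VSS/d

Observed yield with endogenous decay: Y_obs = Y / (1 + k_d·θ_c) = 0.670 / (1 + 0.0667 × 11.4) = 0.670 / 1.760 = 0.3806 g VSS/g BOD₅.
ΔS = 680 − 16.7 = 663.3 mg/L, so the substrate removal rate is 9500 × 663.3/1000 = 6301 kg BOD₅/d.
Net biomass production P_X = Y_obs × Q·(S₀ − S) = 0.3806 × 6301 = 2398 kg VSS/d.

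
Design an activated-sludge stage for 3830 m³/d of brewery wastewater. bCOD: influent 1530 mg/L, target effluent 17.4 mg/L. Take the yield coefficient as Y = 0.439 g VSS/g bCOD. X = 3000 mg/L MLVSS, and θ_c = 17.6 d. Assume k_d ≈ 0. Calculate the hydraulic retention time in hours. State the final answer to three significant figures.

Biomass mass balance (decay neglected): V·X = Y·Q·(S₀ − S)·θ_c, so V = 0.439 × 3830 × (1530 − 17.4) × 17.6 / 3000 = 14920 m³.
Hydraulic retention time τ = V/Q = 14920 / 3830 = 3.896 d = 93.50 h.

τ ≈ 93.5 h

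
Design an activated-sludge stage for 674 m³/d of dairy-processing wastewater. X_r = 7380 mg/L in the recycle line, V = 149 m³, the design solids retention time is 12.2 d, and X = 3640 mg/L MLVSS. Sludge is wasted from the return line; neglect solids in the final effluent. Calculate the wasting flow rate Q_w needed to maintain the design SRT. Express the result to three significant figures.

Q_w ≈ 6.02 m³/d

Wasting from the return line (neglecting effluent solids): Q_w = V·X / (θ_c·X_r) = 149.0 × 3640 / (12.2 × 7380) = 6.024 m³/d.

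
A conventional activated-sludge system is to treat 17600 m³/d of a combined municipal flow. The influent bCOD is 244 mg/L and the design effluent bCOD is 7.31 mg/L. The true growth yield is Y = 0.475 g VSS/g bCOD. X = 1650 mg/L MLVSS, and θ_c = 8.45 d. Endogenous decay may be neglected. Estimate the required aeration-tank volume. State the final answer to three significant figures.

V ≈ 10100 m³

Biomass mass balance (decay neglected): V·X = Y·Q·(S₀ − S)·θ_c, so V = 0.475 × 17600 × (244 − 7.31) × 8.45 / 1650 = 10133 m³.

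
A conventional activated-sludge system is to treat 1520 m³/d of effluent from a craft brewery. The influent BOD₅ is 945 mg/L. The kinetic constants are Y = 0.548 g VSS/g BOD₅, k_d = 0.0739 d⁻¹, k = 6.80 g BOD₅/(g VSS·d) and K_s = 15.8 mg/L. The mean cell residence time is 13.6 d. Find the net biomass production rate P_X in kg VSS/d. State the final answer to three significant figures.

Effluent substrate depends only on kinetics and SRT: S = K_s(1 + k_d θ_c) / [θ_c(Yk − k_d) − 1] = 15.8 × (1 + 0.0739 × 13.6) / [13.6 × (0.548 × 6.80 − 0.0739) − 1] = 31.68 / 48.67 = 0.6509 mg/L.
Y_obs = Y / (1 + k_d θ_c) = 0.548 / (1 + 0.0739 × 13.6) = 0.548 / 2.005 = 0.2733.
Mass of BOD₅ removed per day: Q(S₀ − S) = 1520 × 944.3 g/m³ = 1435 kg/d.
So the net sludge growth is P_X = 0.2733 × 1435 = 392.3 kg VSS/d.

P_X ≈ 392 kg VSS/d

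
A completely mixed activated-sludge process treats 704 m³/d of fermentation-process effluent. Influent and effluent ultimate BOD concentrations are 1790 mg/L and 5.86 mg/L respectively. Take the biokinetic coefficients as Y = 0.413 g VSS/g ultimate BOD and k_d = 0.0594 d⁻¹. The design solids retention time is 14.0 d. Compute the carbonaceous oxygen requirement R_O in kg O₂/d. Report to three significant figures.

R_O ≈ 854 kg O₂/d

Y_obs = Y / (1 + k_d θ_c) = 0.413 / (1 + 0.0594 × 14.0) = 0.413 / 1.832 = 0.2255.
Substrate removed = Q·(S₀ − S) = 704 m³/d × (1790 − 5.86) g/m³ = 1.26×10^6 g/d = 1256 kg/d.
Biomass synthesised: P_X = Y_obs × 1256 = 283.2 kg VSS/d.
R_O = Q·(S₀ − S) − 1.42·P_X = 1256 − 1.42 × 283.2 = 853.9 kg O₂/d.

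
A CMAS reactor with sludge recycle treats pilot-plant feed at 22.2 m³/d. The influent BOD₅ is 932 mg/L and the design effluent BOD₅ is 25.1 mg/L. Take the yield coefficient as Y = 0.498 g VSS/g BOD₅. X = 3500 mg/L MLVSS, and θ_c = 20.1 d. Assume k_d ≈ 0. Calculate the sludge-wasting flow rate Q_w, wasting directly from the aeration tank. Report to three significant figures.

Q_w ≈ 2.86 m³/d

V·X = Y·Q·ΔS·θ_c gives V = 0.498 × 22.2 × (932 − 25.1) × 20.1 / 3500 = 57.58 m³.
For wasting at MLVSS concentration, Q_w = V/θ_c = 57.58/20.1 = 2.865 m³/d.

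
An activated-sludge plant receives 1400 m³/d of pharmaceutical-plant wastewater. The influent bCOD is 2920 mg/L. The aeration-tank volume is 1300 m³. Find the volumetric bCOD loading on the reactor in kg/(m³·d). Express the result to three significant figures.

L_v = Q S₀ / V = 1400 × 2920 × 10⁻³ / 1300 = 3.145 kg/(m³·d).

L_v ≈ 3.14 kg bCOD/(m³·d)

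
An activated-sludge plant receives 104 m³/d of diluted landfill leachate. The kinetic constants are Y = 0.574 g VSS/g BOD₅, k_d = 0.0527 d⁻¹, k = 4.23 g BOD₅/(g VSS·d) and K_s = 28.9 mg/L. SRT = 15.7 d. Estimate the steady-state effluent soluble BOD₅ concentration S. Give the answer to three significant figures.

From the Monod/SRT balance for a CMAS, S = K_s·(1+k_d θ_c)/[θ_c·(Y k − k_d) − 1] = 28.9 × (1 + 0.0527 × 15.7) / [15.7 × (0.574 × 4.23 − 0.0527) − 1] = 52.81 / 36.29 = 1.455 mg/L.

S ≈ 1.46 mg/L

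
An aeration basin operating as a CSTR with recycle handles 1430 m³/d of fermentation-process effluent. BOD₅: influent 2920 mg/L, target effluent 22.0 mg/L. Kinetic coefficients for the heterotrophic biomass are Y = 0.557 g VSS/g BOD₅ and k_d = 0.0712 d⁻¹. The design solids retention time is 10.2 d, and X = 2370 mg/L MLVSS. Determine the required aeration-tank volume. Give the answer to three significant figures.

V ≈ 5750 m³

Steady-state biomass mass balance: V·X·(1 + k_d·θ_c) = Y·Q·(S₀ − S)·θ_c, so V = 0.557 × 1430 × (2920 − 22.0) × 10.2 / [2370 × (1 + 0.0712 × 10.2)] = 2.35×10^7 / 4091 = 5755 m³.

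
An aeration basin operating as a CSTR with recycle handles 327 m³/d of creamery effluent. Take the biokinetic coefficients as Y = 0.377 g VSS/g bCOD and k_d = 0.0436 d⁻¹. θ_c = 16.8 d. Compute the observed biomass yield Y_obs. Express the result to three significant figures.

Y_obs ≈ 0.218 g VSS/g bCOD

Correct the yield for decay: Y_obs = Y/(1 + k_d θ_c) = 0.377 / (1 + 0.0436 × 16.8) = 0.377 / 1.732 = 0.2176.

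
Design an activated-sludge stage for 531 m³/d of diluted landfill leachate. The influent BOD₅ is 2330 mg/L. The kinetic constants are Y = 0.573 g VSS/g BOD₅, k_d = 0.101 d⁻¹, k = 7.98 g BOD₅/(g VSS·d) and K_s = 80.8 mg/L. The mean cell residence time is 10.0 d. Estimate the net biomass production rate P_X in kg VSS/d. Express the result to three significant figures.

Effluent substrate depends only on kinetics and SRT: S = K_s(1 + k_d θ_c) / [θ_c(Yk − k_d) − 1] = 80.8 × (1 + 0.101 × 10.0) / [10.0 × (0.573 × 7.98 − 0.101) − 1] = 162.4 / 43.72 = 3.715 mg/L.
Observed yield with endogenous decay: Y_obs = Y / (1 + k_d·θ_c) = 0.573 / (1 + 0.101 × 10.0) = 0.573 / 2.010 = 0.2851 g VSS/g BOD₅.
Q·(S₀ − S) = 531 × (2330 − 3.72) × 10⁻³ = 1235 kg/d removed.
Biomass produced: P_X = Y_obs·Q·ΔS = 0.2851 × 1235 ≈ 352.1 kg VSS/d.

P_X ≈ 352 kg VSS/d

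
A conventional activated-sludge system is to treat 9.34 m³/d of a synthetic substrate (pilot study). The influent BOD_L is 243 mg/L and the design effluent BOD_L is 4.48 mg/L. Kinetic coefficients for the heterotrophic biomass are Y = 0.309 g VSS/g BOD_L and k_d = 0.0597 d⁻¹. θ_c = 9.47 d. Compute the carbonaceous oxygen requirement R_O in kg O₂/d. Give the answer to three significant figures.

The observed yield is Y_obs = Y/(1 + k_d·θ_c) = 0.309 / (1 + 0.0597 × 9.47) = 0.309 / 1.565 = 0.1974 g VSS per g BOD_L removed.
Mass of BOD_L removed per day: Q(S₀ − S) = 9.34 × 238.5 g/m³ = 2.228 kg/d.
Net sludge production P_X = 0.1974 × 2.228 = 0.4398 kg VSS/d.
Carbonaceous O₂ demand = substrate oxidised − cell-mass equivalent = 2.228 − 1.42 × 0.4398 = 1.603 kg O₂/d.

R_O ≈ 1.60 kg O₂/d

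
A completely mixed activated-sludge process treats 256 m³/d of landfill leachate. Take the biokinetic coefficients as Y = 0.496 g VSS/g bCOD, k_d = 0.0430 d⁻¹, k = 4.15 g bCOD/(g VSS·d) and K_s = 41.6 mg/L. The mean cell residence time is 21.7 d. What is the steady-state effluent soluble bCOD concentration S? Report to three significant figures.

S ≈ 1.88 mg/L

Effluent substrate depends only on kinetics and SRT: S = K_s(1 + k_d θ_c) / [θ_c(Yk − k_d) − 1] = 41.6 × (1 + 0.0430 × 21.7) / [21.7 × (0.496 × 4.15 − 0.0430) − 1] = 80.42 / 42.73 = 1.882 mg/L.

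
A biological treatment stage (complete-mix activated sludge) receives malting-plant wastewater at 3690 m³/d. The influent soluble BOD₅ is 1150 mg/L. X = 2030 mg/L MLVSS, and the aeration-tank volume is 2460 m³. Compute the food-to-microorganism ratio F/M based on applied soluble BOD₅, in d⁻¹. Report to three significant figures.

Food-to-microorganism ratio F/M = Q S₀ / (V X) = 3690 × 1150 / (2460 × 2030) = 0.8498 d⁻¹.

F/M ≈ 0.850 d⁻¹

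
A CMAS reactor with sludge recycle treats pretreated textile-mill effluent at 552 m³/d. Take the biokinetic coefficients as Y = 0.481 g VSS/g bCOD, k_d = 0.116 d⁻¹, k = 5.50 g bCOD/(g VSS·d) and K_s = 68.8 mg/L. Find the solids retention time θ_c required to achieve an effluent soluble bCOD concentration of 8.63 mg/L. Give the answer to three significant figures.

From 1/θ_c = Y·k·S/(K_s + S) − k_d: Y·k·S/(K_s+S) = 0.481 × 5.50 × 8.63 / (68.8 + 8.63) = 0.2949 d⁻¹.
θ_c = 1/(μ − k_d) = 1/(0.2949 − 0.116) = 1/0.1789 = 5.591 d.

θ_c ≈ 5.59 d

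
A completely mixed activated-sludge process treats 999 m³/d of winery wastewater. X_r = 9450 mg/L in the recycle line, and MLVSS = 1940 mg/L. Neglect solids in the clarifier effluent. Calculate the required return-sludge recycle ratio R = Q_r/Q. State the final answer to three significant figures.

R = Q_r/Q = X/(X_r − X) = 1940 / (9450 − 1940) = 0.2583.

R ≈ 0.258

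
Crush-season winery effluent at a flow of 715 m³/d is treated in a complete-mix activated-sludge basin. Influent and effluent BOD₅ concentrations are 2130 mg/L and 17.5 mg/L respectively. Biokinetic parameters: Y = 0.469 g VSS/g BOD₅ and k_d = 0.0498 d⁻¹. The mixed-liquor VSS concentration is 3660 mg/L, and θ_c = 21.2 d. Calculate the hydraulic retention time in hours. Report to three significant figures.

τ ≈ 67.0 h

From the SRT design equation V = Y Q (S₀−S) θ_c / [X (1 + k_d θ_c)] = 0.469 × 715 × (2130 − 17.5) × 21.2 / [3660 × (1 + 0.0498 × 21.2)] = 1.5×10^7 / 7524 = 1996 m³.
τ = V/Q = 1996/715 = 2.792 d, or 67.00 h.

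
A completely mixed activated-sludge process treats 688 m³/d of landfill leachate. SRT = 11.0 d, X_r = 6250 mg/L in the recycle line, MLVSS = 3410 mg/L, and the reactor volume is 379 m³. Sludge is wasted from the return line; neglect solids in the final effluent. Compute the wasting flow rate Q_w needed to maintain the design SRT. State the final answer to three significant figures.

Q_w = (V·X)/(θ_c X_r) = 379.0 × 3410 / (11.0 × 6250) = 18.80 m³/d.

Q_w ≈ 18.8 m³/d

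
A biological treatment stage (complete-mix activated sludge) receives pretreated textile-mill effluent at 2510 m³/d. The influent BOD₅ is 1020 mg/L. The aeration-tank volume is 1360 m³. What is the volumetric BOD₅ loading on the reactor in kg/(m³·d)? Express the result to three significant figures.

Applied BOD₅ load per unit volume = Q·S₀/V = (2510 × 1020/1000)/1360 = 1.883 kg BOD₅·m⁻³·d⁻¹.

L_v ≈ 1.88 kg BOD₅/(m³·d)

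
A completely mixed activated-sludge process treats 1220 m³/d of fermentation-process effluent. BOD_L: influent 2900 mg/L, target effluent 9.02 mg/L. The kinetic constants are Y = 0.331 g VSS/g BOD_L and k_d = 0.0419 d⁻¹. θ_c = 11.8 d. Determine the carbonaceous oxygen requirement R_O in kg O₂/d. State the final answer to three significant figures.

R_O ≈ 2420 kg O₂/d

Correct the yield for decay: Y_obs = Y/(1 + k_d θ_c) = 0.331 / (1 + 0.0419 × 11.8) = 0.331 / 1.494 = 0.2215.
Mass of BOD_L removed per day: Q(S₀ − S) = 1220 × 2891 g/m³ = 3527 kg/d.
Net sludge production P_X = 0.2215 × 3527 = 781.2 kg VSS/d.
R_O = Q·(S₀ − S) − 1.42·P_X = 3527 − 1.42 × 781.2 = 2418 kg O₂/d.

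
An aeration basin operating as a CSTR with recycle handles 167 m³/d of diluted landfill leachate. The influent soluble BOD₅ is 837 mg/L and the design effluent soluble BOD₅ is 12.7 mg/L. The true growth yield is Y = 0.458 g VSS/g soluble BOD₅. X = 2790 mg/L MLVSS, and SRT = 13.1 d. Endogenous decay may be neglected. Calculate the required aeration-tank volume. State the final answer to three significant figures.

V ≈ 296 m³

With k_d = 0 the design equation reduces to V = Y Q (S₀−S) θ_c / X = 0.458 × 167 × (837 − 12.7) × 13.1 / 2790 = 296.0 m³.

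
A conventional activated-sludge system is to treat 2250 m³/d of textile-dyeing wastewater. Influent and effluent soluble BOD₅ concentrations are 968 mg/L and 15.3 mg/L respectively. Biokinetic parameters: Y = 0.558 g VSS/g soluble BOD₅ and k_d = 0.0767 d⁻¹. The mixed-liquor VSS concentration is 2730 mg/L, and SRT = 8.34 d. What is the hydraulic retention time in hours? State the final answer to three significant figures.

τ ≈ 23.8 h

From the SRT design equation V = Y Q (S₀−S) θ_c / [X (1 + k_d θ_c)] = 0.558 × 2250 × (968 − 15.3) × 8.34 / [2730 × (1 + 0.0767 × 8.34)] = 9.98×10^6 / 4476 = 2229 m³.
Hydraulic retention time τ = V/Q = 2229 / 2250 = 0.9905 d = 23.77 h.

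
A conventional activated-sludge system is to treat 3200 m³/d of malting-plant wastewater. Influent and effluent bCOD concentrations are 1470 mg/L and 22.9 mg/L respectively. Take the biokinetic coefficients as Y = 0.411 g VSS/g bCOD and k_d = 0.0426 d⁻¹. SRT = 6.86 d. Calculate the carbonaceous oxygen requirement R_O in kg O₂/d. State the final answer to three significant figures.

Y_obs = Y / (1 + k_d θ_c) = 0.411 / (1 + 0.0426 × 6.86) = 0.411 / 1.292 = 0.3181.
Q·(S₀ − S) = 3200 × (1470 − 22.9) × 10⁻³ = 4631 kg/d removed.
Biomass synthesised: P_X = Y_obs × 4631 = 1473 kg VSS/d.
Carbonaceous O₂ demand = substrate oxidised − cell-mass equivalent = 4631 − 1.42 × 1473 = 2539 kg O₂/d.

R_O ≈ 2540 kg O₂/d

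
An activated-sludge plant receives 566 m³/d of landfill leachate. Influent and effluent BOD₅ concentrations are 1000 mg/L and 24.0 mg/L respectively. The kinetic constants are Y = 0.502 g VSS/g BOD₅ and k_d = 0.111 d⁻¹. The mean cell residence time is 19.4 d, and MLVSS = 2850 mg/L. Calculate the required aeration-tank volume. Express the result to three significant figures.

V ≈ 599 m³

From the SRT design equation V = Y Q (S₀−S) θ_c / [X (1 + k_d θ_c)] = 0.502 × 566 × (1000 − 24.0) × 19.4 / [2850 × (1 + 0.111 × 19.4)] = 5.38×10^6 / 8987 = 598.6 m³.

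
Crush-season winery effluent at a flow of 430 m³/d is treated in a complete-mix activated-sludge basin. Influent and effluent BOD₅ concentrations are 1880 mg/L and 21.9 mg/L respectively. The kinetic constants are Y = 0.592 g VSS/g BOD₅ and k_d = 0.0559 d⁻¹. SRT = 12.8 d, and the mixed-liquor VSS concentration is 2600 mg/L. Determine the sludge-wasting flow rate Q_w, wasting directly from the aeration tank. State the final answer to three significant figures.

Q_w ≈ 106 m³/d

Rearranging the biomass balance for a CMAS with decay, V = Y·Q·ΔS·θ_c / [X·(1+k_d θ_c)] = 0.592 × 430 × (1880 − 21.9) × 12.8 / [2600 × (1 + 0.0559 × 12.8)] = 6.05×10^6 / 4460 = 1357 m³.
With mixed-liquor wasting, θ_c = V/Q_w, so Q_w = V/θ_c = 1357/12.8 = 106.0 m³/d.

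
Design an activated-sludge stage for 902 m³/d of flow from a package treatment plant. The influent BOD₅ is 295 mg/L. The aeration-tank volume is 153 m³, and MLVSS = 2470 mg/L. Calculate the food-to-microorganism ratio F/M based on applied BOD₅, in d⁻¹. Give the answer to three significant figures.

F/M = applied load / biomass = Q·S₀/(V·X) = 902 × 295 / (153.0 × 2470) = 0.7041 d⁻¹.

F/M ≈ 0.704 d⁻¹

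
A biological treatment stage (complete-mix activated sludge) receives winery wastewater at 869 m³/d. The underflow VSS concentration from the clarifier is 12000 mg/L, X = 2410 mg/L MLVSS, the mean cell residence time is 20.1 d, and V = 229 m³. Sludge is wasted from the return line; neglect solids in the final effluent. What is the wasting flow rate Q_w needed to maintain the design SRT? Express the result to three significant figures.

Q_w ≈ 2.29 m³/d

Q_w = (V·X)/(θ_c X_r) = 229.0 × 2410 / (20.1 × 12000) = 2.288 m³/d.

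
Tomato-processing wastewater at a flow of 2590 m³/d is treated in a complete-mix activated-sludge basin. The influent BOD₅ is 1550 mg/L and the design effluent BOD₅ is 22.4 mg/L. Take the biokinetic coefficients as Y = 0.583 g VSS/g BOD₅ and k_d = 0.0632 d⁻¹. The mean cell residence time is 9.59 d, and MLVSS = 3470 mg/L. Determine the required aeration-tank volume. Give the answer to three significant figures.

V ≈ 3970 m³

Rearranging the biomass balance for a CMAS with decay, V = Y·Q·ΔS·θ_c / [X·(1+k_d θ_c)] = 0.583 × 2590 × (1550 − 22.4) × 9.59 / [3470 × (1 + 0.0632 × 9.59)] = 2.21×10^7 / 5573 = 3969 m³.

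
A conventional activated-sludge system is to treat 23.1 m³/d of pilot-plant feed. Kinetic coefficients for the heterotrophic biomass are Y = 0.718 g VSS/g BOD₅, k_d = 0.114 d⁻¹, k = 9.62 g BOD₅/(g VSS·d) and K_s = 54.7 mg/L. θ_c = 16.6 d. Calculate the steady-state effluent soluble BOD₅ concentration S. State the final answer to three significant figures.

S ≈ 1.42 mg/L

Effluent substrate depends only on kinetics and SRT: S = K_s(1 + k_d θ_c) / [θ_c(Yk − k_d) − 1] = 54.7 × (1 + 0.114 × 16.6) / [16.6 × (0.718 × 9.62 − 0.114) − 1] = 158.2 / 111.8 = 1.416 mg/L.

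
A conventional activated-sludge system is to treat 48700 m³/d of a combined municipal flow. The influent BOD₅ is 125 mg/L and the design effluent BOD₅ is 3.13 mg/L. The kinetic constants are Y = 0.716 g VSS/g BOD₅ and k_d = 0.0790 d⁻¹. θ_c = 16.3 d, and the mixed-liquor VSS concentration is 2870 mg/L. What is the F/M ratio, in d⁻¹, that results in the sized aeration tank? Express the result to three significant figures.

From the SRT design equation V = Y Q (S₀−S) θ_c / [X (1 + k_d θ_c)] = 0.716 × 48700 × (125 − 3.13) × 16.3 / [2870 × (1 + 0.0790 × 16.3)] = 6.93×10^7 / 6566 = 10550 m³.
F/M = applied load / biomass = Q·S₀/(V·X) = 48700 × 125 / (10550 × 2870) = 0.2011 d⁻¹.

F/M ≈ 0.201 d⁻¹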